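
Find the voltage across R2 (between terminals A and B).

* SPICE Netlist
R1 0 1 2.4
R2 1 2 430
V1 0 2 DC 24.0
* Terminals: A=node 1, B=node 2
R1 and R2 are in series across V1 (node 0 → node 1 → node 2), and the output A–B is taken across R2, so this is a voltage divider.
Series current: I = V1/(R1 + R2) = 24/(2.4 + 430) = 24/432.4 = 0.0555 A
V_R2 = I × R2 = V1 × R2/(R1 + R2) = 24 × 430/432.4 = 23.87 V

Final answer: 23.87 V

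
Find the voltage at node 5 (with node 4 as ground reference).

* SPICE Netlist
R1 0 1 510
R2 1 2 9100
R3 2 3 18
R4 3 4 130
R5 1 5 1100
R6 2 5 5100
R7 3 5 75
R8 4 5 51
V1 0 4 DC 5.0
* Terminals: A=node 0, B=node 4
Nodal analysis, taking node 4 as the 0 V reference.
Source V1 fixes V_0 = 5 V.
KCL at each unknown node (sum of currents leaving = 0; resistances in Ω):
  Node 1: (V_1 - 5)/510 + (V_1 - V_2)/9100 + (V_1 - V_5)/1100 = 0
  Node 2: (V_2 - V_1)/9100 + (V_2 - V_3)/18 + (V_2 - V_5)/5100 = 0
  Node 3: (V_3 - V_2)/18 + (V_3 - 0)/130 + (V_3 - V_5)/75 = 0
  Node 5: (V_5 - V_1)/1100 + (V_5 - V_2)/5100 + (V_5 - V_3)/75 + (V_5 - 0)/51 = 0
Collecting terms (coefficients in siemens):
  0.00298·V_1 - 0.0001099·V_2 - 0.0009091·V_5 = 0.009804
  0.05586·V_2 - 0.0001099·V_1 - 0.05556·V_3 - 0.0001961·V_5 = 0
  0.07658·V_3 - 0.05556·V_2 - 0.01333·V_5 = 0
  0.03405·V_5 - 0.0009091·V_1 - 0.0001961·V_2 - 0.01333·V_3 = 0
Solving these 4 simultaneous equations (Gaussian elimination) gives:
  V_1 = 3.333 V, V_2 = 0.1048 V, V_3 = 0.09833 V, V_5 = 0.1281 V
The requested potential is V_5 = 0.1281 V.

Final answer: V_5 = 0.1281 V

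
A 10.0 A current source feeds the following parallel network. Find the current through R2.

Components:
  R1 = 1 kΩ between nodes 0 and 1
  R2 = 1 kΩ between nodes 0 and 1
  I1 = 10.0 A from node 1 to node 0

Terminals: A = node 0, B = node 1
All resistors sit directly between nodes 0 and 1, so they are in parallel and share one voltage V; the full source current 10 A splits among them.
1/R_par = 1/1000 + 1/1000 = 0.002 S  =>  R_par = 500 Ω
V = I × R_par = 10 × 500 = 5000 V
I_R2 = V/R2 = 5000/1000 = 5 A

Final answer: 5 A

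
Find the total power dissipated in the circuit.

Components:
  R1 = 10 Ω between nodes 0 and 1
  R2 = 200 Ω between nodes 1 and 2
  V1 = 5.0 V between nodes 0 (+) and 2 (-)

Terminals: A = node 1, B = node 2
Nodal analysis, taking node 2 as the 0 V reference.
Source V1 fixes V_0 = 5 V.
KCL at each unknown node (sum of currents leaving = 0; resistances in Ω):
  Node 1: (V_1 - 5)/10 + (V_1 - 0)/200 = 0
Collecting terms: 0.105 × V_1 = 0.5  =>  V_1 = 4.762 V
Power in each resistor, P = (ΔV)²/R:
  P_R1 = (5 - 4.762)²/10 = 0.005669 W
  P_R2 = (4.762 - 0)²/200 = 0.1134 W
P_total = P_R1 + P_R2 = 0.119 W

Final answer: 0.119 W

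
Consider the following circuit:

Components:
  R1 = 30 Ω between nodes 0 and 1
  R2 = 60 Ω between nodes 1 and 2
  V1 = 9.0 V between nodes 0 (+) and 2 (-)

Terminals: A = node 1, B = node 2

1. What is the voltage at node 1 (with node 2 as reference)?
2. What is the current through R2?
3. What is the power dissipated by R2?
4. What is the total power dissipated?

Nodal analysis, taking node 2 as the 0 V reference.
Source V1 fixes V_0 = 9 V.
KCL at each unknown node (sum of currents leaving = 0; resistances in Ω):
  Node 1: (V_1 - 9)/30 + (V_1 - 0)/60 = 0
Collecting terms: 0.05 × V_1 = 0.3  =>  V_1 = 6 V
Part 1:
  Read off the nodal solution: V_1 = 6 V
Part 2:
  I_R2 = (V_1 - V_2)/R2 = (6 - 0)/60 = 0.1 A
  Magnitude: I_R2 = 0.1 A
Part 3:
  I_R2 = (V_1 - V_2)/R2 = (6 - 0)/60 = 0.1 A
  P_R2 = I_R2² × R2 = (0.1)² × 60 = 0.6 W
Part 4:
  Power in each resistor, P = (ΔV)²/R:
    P_R1 = (9 - 6)²/30 = 0.3 W
    P_R2 = (6 - 0)²/60 = 0.6 W
  P_total = P_R1 + P_R2 = 0.9 W

Final answers:
1. V_1 = 6 V
2. I_R2 = 0.1 A
3. P_R2 = 0.6 W
4. P_total = 0.9 W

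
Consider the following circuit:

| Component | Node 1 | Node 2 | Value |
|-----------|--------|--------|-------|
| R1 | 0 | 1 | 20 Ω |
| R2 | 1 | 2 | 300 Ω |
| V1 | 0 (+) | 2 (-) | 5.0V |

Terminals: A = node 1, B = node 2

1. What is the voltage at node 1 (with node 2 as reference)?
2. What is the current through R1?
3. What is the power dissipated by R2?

Nodal analysis, taking node 2 as the 0 V reference.
Source V1 fixes V_0 = 5 V.
KCL at each unknown node (sum of currents leaving = 0; resistances in Ω):
  Node 1: (V_1 - 5)/20 + (V_1 - 0)/300 = 0
Collecting terms: 0.05333 × V_1 = 0.25  =>  V_1 = 4.688 V
Part 1:
  Read off the nodal solution: V_1 = 4.688 V
Part 2:
  I_R1 = (V_0 - V_1)/R1 = (5 - 4.688)/20 = 0.01562 A
  Magnitude: I_R1 = 0.01562 A
Part 3:
  I_R2 = (V_1 - V_2)/R2 = (4.688 - 0)/300 = 0.01562 A
  P_R2 = I_R2² × R2 = (0.01562)² × 300 = 0.07324 W

Final answers:
1. V_1 = 4.688 V
2. I_R1 = 0.01562 A
3. P_R2 = 0.07324 W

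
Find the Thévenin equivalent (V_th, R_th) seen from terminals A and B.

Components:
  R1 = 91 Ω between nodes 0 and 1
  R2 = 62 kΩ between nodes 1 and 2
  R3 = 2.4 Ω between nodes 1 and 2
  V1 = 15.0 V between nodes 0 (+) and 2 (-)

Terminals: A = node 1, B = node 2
Step 1 — V_th is the open-circuit voltage V_A - V_B (nothing connected across the terminals).
Nodal analysis, taking node 2 as the 0 V reference.
Source V1 fixes V_0 = 15 V.
KCL at each unknown node (sum of currents leaving = 0; resistances in Ω):
  Node 1: (V_1 - 15)/91 + (V_1 - 0)/62000 + (V_1 - 0)/2.4 = 0
Collecting terms: 0.4277 × V_1 = 0.1648  =>  V_1 = 0.3854 V
V_th = V_1 - V_2 = 0.3854 - 0 = 0.3854 V
Step 2 — R_th: zero the source — replace V1 by a short circuit (node 2 merges into node 0) — and find the resistance seen between A (node 1) and B (node 0).
Reduce the network between node 1 (A) and node 0 (B) by series/parallel combination:
  Rp1 = R1 ‖ R2 ‖ R3 (parallel, all between nodes 0 and 1) = 1/(1/91 + 1/62000 + 1/2.4) = 2.338 Ω
R_th = 2.338 Ω

Final answer: V_th = 0.3854 V, R_th = 2.338 Ω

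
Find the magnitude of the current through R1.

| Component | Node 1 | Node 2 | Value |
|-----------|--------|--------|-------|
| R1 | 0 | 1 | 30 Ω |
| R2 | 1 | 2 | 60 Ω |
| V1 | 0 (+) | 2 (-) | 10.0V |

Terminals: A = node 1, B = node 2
Nodal analysis, taking node 2 as the 0 V reference.
Source V1 fixes V_0 = 10 V.
KCL at each unknown node (sum of currents leaving = 0; resistances in Ω):
  Node 1: (V_1 - 10)/30 + (V_1 - 0)/60 = 0
Collecting terms: 0.05 × V_1 = 0.3333  =>  V_1 = 6.667 V
I_R1 = (V_0 - V_1)/R1 = (10 - 6.667)/30 = 0.1111 A
|I_R1| = 0.1111 A

Final answer: |I_R1| = 0.1111 A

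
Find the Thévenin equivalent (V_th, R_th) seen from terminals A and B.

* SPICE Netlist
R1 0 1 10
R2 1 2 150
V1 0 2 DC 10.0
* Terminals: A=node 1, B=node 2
Step 1 — V_th is the open-circuit voltage V_A - V_B (nothing connected across the terminals).
Nodal analysis, taking node 2 as the 0 V reference.
Source V1 fixes V_0 = 10 V.
KCL at each unknown node (sum of currents leaving = 0; resistances in Ω):
  Node 1: (V_1 - 10)/10 + (V_1 - 0)/150 = 0
Collecting terms: 0.1067 × V_1 = 1  =>  V_1 = 9.375 V
V_th = V_1 - V_2 = 9.375 - 0 = 9.375 V
Step 2 — R_th: zero the source — replace V1 by a short circuit (node 2 merges into node 0) — and find the resistance seen between A (node 1) and B (node 0).
Reduce the network between node 1 (A) and node 0 (B) by series/parallel combination:
  Rp1 = R1 ‖ R2 (parallel, both between nodes 0 and 1) = 1/(1/10 + 1/150) = 9.375 Ω
R_th = 9.375 Ω

Final answer: V_th = 9.375 V, R_th = 9.375 Ω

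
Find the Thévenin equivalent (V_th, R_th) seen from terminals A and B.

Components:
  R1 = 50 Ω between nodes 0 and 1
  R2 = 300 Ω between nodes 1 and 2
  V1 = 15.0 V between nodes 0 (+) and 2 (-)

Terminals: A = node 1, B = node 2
Step 1 — V_th is the open-circuit voltage V_A - V_B (nothing connected across the terminals).
Nodal analysis, taking node 2 as the 0 V reference.
Source V1 fixes V_0 = 15 V.
KCL at each unknown node (sum of currents leaving = 0; resistances in Ω):
  Node 1: (V_1 - 15)/50 + (V_1 - 0)/300 = 0
Collecting terms: 0.02333 × V_1 = 0.3  =>  V_1 = 12.86 V
V_th = V_1 - V_2 = 12.86 - 0 = 12.86 V
Step 2 — R_th: zero the source — replace V1 by a short circuit (node 2 merges into node 0) — and find the resistance seen between A (node 1) and B (node 0).
Reduce the network between node 1 (A) and node 0 (B) by series/parallel combination:
  Rp1 = R1 ‖ R2 (parallel, both between nodes 0 and 1) = 1/(1/50 + 1/300) = 42.86 Ω
R_th = 42.86 Ω

Final answer: V_th = 12.86 V, R_th = 42.86 Ω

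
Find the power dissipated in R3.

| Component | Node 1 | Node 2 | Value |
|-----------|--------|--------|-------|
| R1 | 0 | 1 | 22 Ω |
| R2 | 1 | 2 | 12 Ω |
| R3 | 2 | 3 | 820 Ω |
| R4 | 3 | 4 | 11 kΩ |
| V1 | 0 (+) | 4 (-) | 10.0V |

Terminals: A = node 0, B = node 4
Nodal analysis, taking node 4 as the 0 V reference.
Source V1 fixes V_0 = 10 V.
KCL at each unknown node (sum of currents leaving = 0; resistances in Ω):
  Node 1: (V_1 - 10)/22 + (V_1 - V_2)/12 = 0
  Node 2: (V_2 - V_1)/12 + (V_2 - V_3)/820 = 0
  Node 3: (V_3 - V_2)/820 + (V_3 - 0)/11000 = 0
Collecting terms (coefficients in siemens):
  0.1288·V_1 - 0.08333·V_2 = 0.4545
  0.08455·V_2 - 0.08333·V_1 - 0.00122·V_3 = 0
  0.00131·V_3 - 0.00122·V_2 = 0
Solving these 3 simultaneous equations (Gaussian elimination) gives:
  V_1 = 9.981 V, V_2 = 9.971 V, V_3 = 9.28 V
I_R3 = (V_2 - V_3)/R3 = (9.971 - 9.28)/820 = 0.0008436 A
P_R3 = I_R3² × R3 = (0.0008436)² × 820 = 0.0005836 W

Final answer: 0.0005836 W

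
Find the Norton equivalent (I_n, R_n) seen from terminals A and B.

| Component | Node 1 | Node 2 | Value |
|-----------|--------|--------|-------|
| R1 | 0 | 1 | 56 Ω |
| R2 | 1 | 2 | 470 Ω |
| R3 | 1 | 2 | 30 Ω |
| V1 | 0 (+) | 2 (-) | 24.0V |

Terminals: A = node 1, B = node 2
Find the Thévenin equivalent first; then I_n = V_th/R_th and R_n = R_th.
Step 1 — V_th is the open-circuit voltage V_A - V_B (nothing connected across the terminals).
Nodal analysis, taking node 2 as the 0 V reference.
Source V1 fixes V_0 = 24 V.
KCL at each unknown node (sum of currents leaving = 0; resistances in Ω):
  Node 1: (V_1 - 24)/56 + (V_1 - 0)/470 + (V_1 - 0)/30 = 0
Collecting terms: 0.05332 × V_1 = 0.4286  =>  V_1 = 8.038 V
V_th = V_1 - V_2 = 8.038 - 0 = 8.038 V
Step 2 — R_th: zero the source — replace V1 by a short circuit (node 2 merges into node 0) — and find the resistance seen between A (node 1) and B (node 0).
Reduce the network between node 1 (A) and node 0 (B) by series/parallel combination:
  Rp1 = R1 ‖ R2 ‖ R3 (parallel, all between nodes 0 and 1) = 1/(1/56 + 1/470 + 1/30) = 18.76 Ω
R_th = 18.76 Ω
I_n = V_th/R_th = 8.038/18.76 = 0.4286 A, and R_n = R_th = 18.76 Ω

Final answer: I_n = 0.4286 A, R_n = 18.76 Ω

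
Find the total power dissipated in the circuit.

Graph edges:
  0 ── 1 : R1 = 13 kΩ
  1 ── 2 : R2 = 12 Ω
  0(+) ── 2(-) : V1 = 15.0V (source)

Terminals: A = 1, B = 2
Nodal analysis, taking node 2 as the 0 V reference.
Source V1 fixes V_0 = 15 V.
KCL at each unknown node (sum of currents leaving = 0; resistances in Ω):
  Node 1: (V_1 - 15)/13000 + (V_1 - 0)/12 = 0
Collecting terms: 0.08341 × V_1 = 0.001154  =>  V_1 = 0.01383 V
Power in each resistor, P = (ΔV)²/R:
  P_R1 = (15 - 0.01383)²/13000 = 0.01728 W
  P_R2 = (0.01383 - 0)²/12 = 0.00001595 W
P_total = P_R1 + P_R2 = 0.01729 W

Final answer: 0.01729 W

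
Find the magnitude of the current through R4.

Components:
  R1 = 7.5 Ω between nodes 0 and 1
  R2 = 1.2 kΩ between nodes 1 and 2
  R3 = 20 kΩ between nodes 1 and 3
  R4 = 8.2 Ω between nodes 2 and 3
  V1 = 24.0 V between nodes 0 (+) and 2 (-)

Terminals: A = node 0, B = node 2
Nodal analysis, taking node 2 as the 0 V reference.
Source V1 fixes V_0 = 24 V.
KCL at each unknown node (sum of currents leaving = 0; resistances in Ω):
  Node 1: (V_1 - 24)/7.5 + (V_1 - 0)/1200 + (V_1 - V_3)/20000 = 0
  Node 3: (V_3 - V_1)/20000 + (V_3 - 0)/8.2 = 0
Collecting terms (coefficients in siemens):
  0.1342·V_1 - 0.00005·V_3 = 3.2
  0.122·V_3 - 0.00005·V_1 = 0
Determinant D = (0.1342)(0.122) - (-0.00005)(-0.00005) = 0.01637
V_1 = [(3.2)(0.122) - (-0.00005)(0)]/D = 23.84 V
V_3 = [(0.1342)(0) - (3.2)(-0.00005)]/D = 0.009771 V
I_R4 = (V_2 - V_3)/R4 = (0 - 0.009771)/8.2 = -0.001192 A
|I_R4| = 0.001192 A

Final answer: |I_R4| = 0.001192 A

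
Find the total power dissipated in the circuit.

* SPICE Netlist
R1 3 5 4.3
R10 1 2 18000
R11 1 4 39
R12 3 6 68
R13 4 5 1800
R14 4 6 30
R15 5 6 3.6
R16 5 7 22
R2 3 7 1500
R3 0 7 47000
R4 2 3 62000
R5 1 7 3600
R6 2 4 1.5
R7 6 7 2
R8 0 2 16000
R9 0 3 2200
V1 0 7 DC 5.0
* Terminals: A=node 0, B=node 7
Nodal analysis, taking node 7 as the 0 V reference.
Source V1 fixes V_0 = 5 V.
KCL at each unknown node (sum of currents leaving = 0; resistances in Ω):
  Node 1: (V_1 - 0)/3600 + (V_1 - V_2)/18000 + (V_1 - V_4)/39 = 0
  Node 2: (V_2 - V_3)/62000 + (V_2 - V_4)/1.5 + (V_2 - 5)/16000 + (V_2 - V_1)/18000 = 0
  Node 3: (V_3 - V_5)/4.3 + (V_3 - 0)/1500 + (V_3 - V_2)/62000 + (V_3 - 5)/2200 + (V_3 - V_6)/68 = 0
  Node 4: (V_4 - V_2)/1.5 + (V_4 - V_1)/39 + (V_4 - V_5)/1800 + (V_4 - V_6)/30 = 0
  Node 5: (V_5 - V_3)/4.3 + (V_5 - V_4)/1800 + (V_5 - V_6)/3.6 + (V_5 - 0)/22 = 0
  Node 6: (V_6 - 0)/2 + (V_6 - V_3)/68 + (V_6 - V_4)/30 + (V_6 - V_5)/3.6 = 0
Collecting terms (coefficients in siemens):
  0.02597·V_1 - 0.00005556·V_2 - 0.02564·V_4 = 0
  0.6668·V_2 - 0.00005556·V_1 - 0.00001613·V_3 - 0.6667·V_4 = 0.0003125
  0.2484·V_3 - 0.00001613·V_2 - 0.2326·V_5 - 0.01471·V_6 = 0.002273
  0.7262·V_4 - 0.02564·V_1 - 0.6667·V_2 - 0.0005556·V_5 - 0.03333·V_6 = 0
  0.5563·V_5 - 0.2326·V_3 - 0.0005556·V_4 - 0.2778·V_6 = 0
  0.8258·V_6 - 0.01471·V_3 - 0.03333·V_4 - 0.2778·V_5 = 0
Solving these 6 simultaneous equations (Gaussian elimination) gives:
  V_1 = 0.01326 V, V_2 = 0.01387 V, V_3 = 0.0187 V, V_4 = 0.0134 V
  V_5 = 0.009936 V, V_6 = 0.004216 V
Power in each resistor, P = (ΔV)²/R:
  P_R1 = (0.0187 - 0.009936)²/4.3 = 0.00001787 W
  P_R2 = (0.0187 - 0)²/1500 = 0.0000002332 W
  P_R3 = (5 - 0)²/47000 = 0.0005319 W
  P_R4 = (0.01387 - 0.0187)²/62000 = 0.0000000003772 W
  P_R5 = (0.01326 - 0)²/3600 = 0.00000004882 W
  P_R6 = (0.01387 - 0.0134)²/1.5 = 0.0000001457 W
  P_R7 = (0.004216 - 0)²/2 = 0.000008888 W
  P_R8 = (5 - 0.01387)²/16000 = 0.001554 W
  P_R9 = (5 - 0.0187)²/2200 = 0.01128 W
  P_R10 = (0.01326 - 0.01387)²/18000 = 0.00000000002066 W
  P_R11 = (0.01326 - 0.0134)²/39 = 0.0000000005192 W
  P_R12 = (0.0187 - 0.004216)²/68 = 0.000003086 W
  P_R13 = (0.0134 - 0.009936)²/1800 = 0.000000006663 W
  P_R14 = (0.0134 - 0.004216)²/30 = 0.000002811 W
  P_R15 = (0.009936 - 0.004216)²/3.6 = 0.000009089 W
  P_R16 = (0.009936 - 0)²/22 = 0.000004488 W
P_total = P_R1 + P_R2 + P_R3 + P_R4 + P_R5 + P_R6 + P_R7 + P_R8 + P_R9 + P_R10 + P_R11 + P_R12 + P_R13 + P_R14 + P_R15 + P_R16 = 0.01341 W

Final answer: 0.01341 W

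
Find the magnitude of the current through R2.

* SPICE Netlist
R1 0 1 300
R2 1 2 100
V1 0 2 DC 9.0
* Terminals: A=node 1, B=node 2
Nodal analysis, taking node 2 as the 0 V reference.
Source V1 fixes V_0 = 9 V.
KCL at each unknown node (sum of currents leaving = 0; resistances in Ω):
  Node 1: (V_1 - 9)/300 + (V_1 - 0)/100 = 0
Collecting terms: 0.01333 × V_1 = 0.03  =>  V_1 = 2.25 V
I_R2 = (V_1 - V_2)/R2 = (2.25 - 0)/100 = 0.0225 A
|I_R2| = 0.0225 A

Final answer: |I_R2| = 0.0225 A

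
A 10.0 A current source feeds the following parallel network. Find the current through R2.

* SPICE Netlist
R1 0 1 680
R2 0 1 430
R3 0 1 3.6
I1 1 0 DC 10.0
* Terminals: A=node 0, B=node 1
All resistors sit directly between nodes 0 and 1, so they are in parallel and share one voltage V; the full source current 10 A splits among them.
1/R_par = 1/680 + 1/430 + 1/3.6 = 0.2816 S  =>  R_par = 3.551 Ω
V = I × R_par = 10 × 3.551 = 35.51 V
I_R2 = V/R2 = 35.51/430 = 0.08259 A

Final answer: 0.08259 A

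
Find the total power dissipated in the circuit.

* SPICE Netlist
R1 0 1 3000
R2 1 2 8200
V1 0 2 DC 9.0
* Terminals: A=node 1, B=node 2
Nodal analysis, taking node 2 as the 0 V reference.
Source V1 fixes V_0 = 9 V.
KCL at each unknown node (sum of currents leaving = 0; resistances in Ω):
  Node 1: (V_1 - 9)/3000 + (V_1 - 0)/8200 = 0
Collecting terms: 0.0004553 × V_1 = 0.003  =>  V_1 = 6.589 V
Power in each resistor, P = (ΔV)²/R:
  P_R1 = (9 - 6.589)²/3000 = 0.001937 W
  P_R2 = (6.589 - 0)²/8200 = 0.005295 W
P_total = P_R1 + P_R2 = 0.007232 W

Final answer: 0.007232 W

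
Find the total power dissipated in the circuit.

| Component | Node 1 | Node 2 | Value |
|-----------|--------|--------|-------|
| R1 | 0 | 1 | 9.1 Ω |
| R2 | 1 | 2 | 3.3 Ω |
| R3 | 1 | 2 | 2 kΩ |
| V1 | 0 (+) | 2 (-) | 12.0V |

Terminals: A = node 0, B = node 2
Nodal analysis, taking node 2 as the 0 V reference.
Source V1 fixes V_0 = 12 V.
KCL at each unknown node (sum of currents leaving = 0; resistances in Ω):
  Node 1: (V_1 - 12)/9.1 + (V_1 - 0)/3.3 + (V_1 - 0)/2000 = 0
Collecting terms: 0.4134 × V_1 = 1.319  =>  V_1 = 3.19 V
Power in each resistor, P = (ΔV)²/R:
  P_R1 = (12 - 3.19)²/9.1 = 8.53 W
  P_R2 = (3.19 - 0)²/3.3 = 3.083 W
  P_R3 = (3.19 - 0)²/2000 = 0.005087 W
P_total = P_R1 + P_R2 + P_R3 = 11.62 W

Final answer: 11.62 W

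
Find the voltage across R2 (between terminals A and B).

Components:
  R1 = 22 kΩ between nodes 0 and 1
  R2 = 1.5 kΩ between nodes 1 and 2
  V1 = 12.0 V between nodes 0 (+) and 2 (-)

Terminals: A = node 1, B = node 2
R1 and R2 are in series across V1 (node 0 → node 1 → node 2), and the output A–B is taken across R2, so this is a voltage divider.
Series current: I = V1/(R1 + R2) = 12/(22000 + 1500) = 12/23500 = 0.0005106 A
V_R2 = I × R2 = V1 × R2/(R1 + R2) = 12 × 1500/23500 = 0.766 V

Final answer: 0.766 V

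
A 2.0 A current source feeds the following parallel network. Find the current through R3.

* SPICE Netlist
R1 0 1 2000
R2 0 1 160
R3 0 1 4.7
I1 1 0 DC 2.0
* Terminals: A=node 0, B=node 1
All resistors sit directly between nodes 0 and 1, so they are in parallel and share one voltage V; the full source current 2 A splits among them.
1/R_par = 1/2000 + 1/160 + 1/4.7 = 0.2195 S  =>  R_par = 4.555 Ω
V = I × R_par = 2 × 4.555 = 9.111 V
I_R3 = V/R3 = 9.111/4.7 = 1.939 A

Final answer: 1.939 A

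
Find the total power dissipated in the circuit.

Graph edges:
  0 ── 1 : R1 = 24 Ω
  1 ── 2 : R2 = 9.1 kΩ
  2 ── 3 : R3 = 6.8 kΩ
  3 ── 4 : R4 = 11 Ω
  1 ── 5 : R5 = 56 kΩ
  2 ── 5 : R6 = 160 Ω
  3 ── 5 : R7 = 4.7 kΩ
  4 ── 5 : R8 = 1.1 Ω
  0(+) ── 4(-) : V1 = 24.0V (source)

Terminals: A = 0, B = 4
Nodal analysis, taking node 4 as the 0 V reference.
Source V1 fixes V_0 = 24 V.
KCL at each unknown node (sum of currents leaving = 0; resistances in Ω):
  Node 1: (V_1 - 24)/24 + (V_1 - V_2)/9100 + (V_1 - V_5)/56000 = 0
  Node 2: (V_2 - V_1)/9100 + (V_2 - V_3)/6800 + (V_2 - V_5)/160 = 0
  Node 3: (V_3 - V_2)/6800 + (V_3 - 0)/11 + (V_3 - V_5)/4700 = 0
  Node 5: (V_5 - V_1)/56000 + (V_5 - V_2)/160 + (V_5 - V_3)/4700 + (V_5 - 0)/1.1 = 0
Collecting terms (coefficients in siemens):
  0.04179·V_1 - 0.0001099·V_2 - 0.00001786·V_5 = 1
  0.006507·V_2 - 0.0001099·V_1 - 0.0001471·V_3 - 0.00625·V_5 = 0
  0.09127·V_3 - 0.0001471·V_2 - 0.0002128·V_5 = 0
  0.9156·V_5 - 0.00001786·V_1 - 0.00625·V_2 - 0.0002128·V_3 = 0
Solving these 4 simultaneous equations (Gaussian elimination) gives:
  V_1 = 23.93 V, V_2 = 0.4072 V, V_3 = 0.0006637 V, V_5 = 0.003247 V
Power in each resistor, P = (ΔV)²/R:
  P_R1 = (24 - 23.93)²/24 = 0.0002177 W
  P_R2 = (23.93 - 0.4072)²/9100 = 0.06079 W
  P_R3 = (0.4072 - 0.0006637)²/6800 = 0.00002431 W
  P_R4 = (0.0006637 - 0)²/11 = 0.00000004005 W
  P_R5 = (23.93 - 0.003247)²/56000 = 0.01022 W
  P_R6 = (0.4072 - 0.003247)²/160 = 0.00102 W
  P_R7 = (0.0006637 - 0.003247)²/4700 = 0.00000000142 W
  P_R8 = (0 - 0.003247)²/1.1 = 0.000009583 W
P_total = P_R1 + P_R2 + P_R3 + P_R4 + P_R5 + P_R6 + P_R7 + P_R8 = 0.07229 W

Final answer: 0.07229 W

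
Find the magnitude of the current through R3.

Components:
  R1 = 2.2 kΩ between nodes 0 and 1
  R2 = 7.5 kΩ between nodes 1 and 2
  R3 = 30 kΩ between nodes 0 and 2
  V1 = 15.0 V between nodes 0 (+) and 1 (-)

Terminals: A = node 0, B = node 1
Nodal analysis, taking node 1 as the 0 V reference.
Source V1 fixes V_0 = 15 V.
KCL at each unknown node (sum of currents leaving = 0; resistances in Ω):
  Node 2: (V_2 - 0)/7500 + (V_2 - 15)/30000 = 0
Collecting terms: 0.0001667 × V_2 = 0.0005  =>  V_2 = 3 V
I_R3 = (V_0 - V_2)/R3 = (15 - 3)/30000 = 0.0004 A
|I_R3| = 0.0004 A

Final answer: |I_R3| = 0.0004 A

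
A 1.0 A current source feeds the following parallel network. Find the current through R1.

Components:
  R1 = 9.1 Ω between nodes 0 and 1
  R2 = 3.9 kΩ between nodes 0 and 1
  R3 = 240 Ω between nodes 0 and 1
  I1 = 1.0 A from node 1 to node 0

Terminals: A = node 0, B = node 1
All resistors sit directly between nodes 0 and 1, so they are in parallel and share one voltage V; the full source current 1 A splits among them.
1/R_par = 1/9.1 + 1/3900 + 1/240 = 0.1143 S  =>  R_par = 8.748 Ω
V = I × R_par = 1 × 8.748 = 8.748 V
I_R1 = V/R1 = 8.748/9.1 = 0.9613 A

Final answer: 0.9613 A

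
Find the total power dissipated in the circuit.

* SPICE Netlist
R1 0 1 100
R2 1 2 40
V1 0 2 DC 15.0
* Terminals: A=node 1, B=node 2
Nodal analysis, taking node 2 as the 0 V reference.
Source V1 fixes V_0 = 15 V.
KCL at each unknown node (sum of currents leaving = 0; resistances in Ω):
  Node 1: (V_1 - 15)/100 + (V_1 - 0)/40 = 0
Collecting terms: 0.035 × V_1 = 0.15  =>  V_1 = 4.286 V
Power in each resistor, P = (ΔV)²/R:
  P_R1 = (15 - 4.286)²/100 = 1.148 W
  P_R2 = (4.286 - 0)²/40 = 0.4592 W
P_total = P_R1 + P_R2 = 1.607 W

Final answer: 1.607 W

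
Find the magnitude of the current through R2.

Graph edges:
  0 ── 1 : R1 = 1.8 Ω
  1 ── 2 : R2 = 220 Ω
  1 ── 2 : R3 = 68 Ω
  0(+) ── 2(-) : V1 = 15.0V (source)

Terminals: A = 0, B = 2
Nodal analysis, taking node 2 as the 0 V reference.
Source V1 fixes V_0 = 15 V.
KCL at each unknown node (sum of currents leaving = 0; resistances in Ω):
  Node 1: (V_1 - 15)/1.8 + (V_1 - 0)/220 + (V_1 - 0)/68 = 0
Collecting terms: 0.5748 × V_1 = 8.333  =>  V_1 = 14.5 V
I_R2 = (V_1 - V_2)/R2 = (14.5 - 0)/220 = 0.0659 A
|I_R2| = 0.0659 A

Final answer: |I_R2| = 0.0659 A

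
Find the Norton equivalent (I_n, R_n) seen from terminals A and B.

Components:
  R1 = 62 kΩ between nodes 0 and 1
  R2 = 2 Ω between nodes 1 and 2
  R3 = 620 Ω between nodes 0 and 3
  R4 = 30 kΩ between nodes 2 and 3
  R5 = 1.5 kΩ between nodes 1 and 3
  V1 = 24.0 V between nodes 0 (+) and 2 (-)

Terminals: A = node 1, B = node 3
Find the Thévenin equivalent first; then I_n = V_th/R_th and R_n = R_th.
Step 1 — V_th is the open-circuit voltage V_A - V_B (nothing connected across the terminals).
Nodal analysis, taking node 2 as the 0 V reference.
Source V1 fixes V_0 = 24 V.
KCL at each unknown node (sum of currents leaving = 0; resistances in Ω):
  Node 1: (V_1 - 24)/62000 + (V_1 - 0)/2 + (V_1 - V_3)/1500 = 0
  Node 3: (V_3 - 24)/620 + (V_3 - 0)/30000 + (V_3 - V_1)/1500 = 0
Collecting terms (coefficients in siemens):
  0.5007·V_1 - 0.0006667·V_3 = 0.0003871
  0.002313·V_3 - 0.0006667·V_1 = 0.03871
Determinant D = (0.5007)(0.002313) - (-0.0006667)(-0.0006667) = 0.001158
V_1 = [(0.0003871)(0.002313) - (-0.0006667)(0.03871)]/D = 0.02307 V
V_3 = [(0.5007)(0.03871) - (0.0003871)(-0.0006667)]/D = 16.74 V
V_th = V_1 - V_3 = 0.02307 - 16.74 = -16.72 V
Step 2 — R_th: zero the source — replace V1 by a short circuit (node 2 merges into node 0) — and find the resistance seen between A (node 1) and B (node 3).
Reduce the network between node 1 (A) and node 3 (B) by series/parallel combination:
  Rp1 = R1 ‖ R2 (parallel, both between nodes 0 and 1) = 1/(1/62000 + 1/2) = 2 Ω
  Rp2 = R3 ‖ R4 (parallel, both between nodes 0 and 3) = 1/(1/620 + 1/30000) = 607.4 Ω
  Rs1 = Rp1 + Rp2 (series, joined only at node 0) = 2 + 607.4 = 609.4 Ω
  Rp3 = R5 ‖ Rs1 (parallel, both between nodes 1 and 3) = 1/(1/1500 + 1/609.4) = 433.4 Ω
R_th = 433.4 Ω
I_n = V_th/R_th = -16.72/433.4 = -0.03858 A, and R_n = R_th = 433.4 Ω

Final answer: I_n = -0.03858 A, R_n = 433.4 Ω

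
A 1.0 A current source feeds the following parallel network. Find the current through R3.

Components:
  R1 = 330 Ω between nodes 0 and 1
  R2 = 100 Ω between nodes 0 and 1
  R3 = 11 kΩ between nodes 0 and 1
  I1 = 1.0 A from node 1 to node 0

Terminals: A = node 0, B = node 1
All resistors sit directly between nodes 0 and 1, so they are in parallel and share one voltage V; the full source current 1 A splits among them.
1/R_par = 1/330 + 1/100 + 1/11000 = 0.01312 S  =>  R_par = 76.21 Ω
V = I × R_par = 1 × 76.21 = 76.21 V
I_R3 = V/R3 = 76.21/11000 = 0.006928 A

Final answer: 0.006928 A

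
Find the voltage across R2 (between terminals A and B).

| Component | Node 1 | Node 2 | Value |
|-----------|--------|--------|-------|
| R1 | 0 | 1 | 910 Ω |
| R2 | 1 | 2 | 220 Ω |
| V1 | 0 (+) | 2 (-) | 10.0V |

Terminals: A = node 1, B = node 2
R1 and R2 are in series across V1 (node 0 → node 1 → node 2), and the output A–B is taken across R2, so this is a voltage divider.
Series current: I = V1/(R1 + R2) = 10/(910 + 220) = 10/1130 = 0.00885 A
V_R2 = I × R2 = V1 × R2/(R1 + R2) = 10 × 220/1130 = 1.947 V

Final answer: 1.947 V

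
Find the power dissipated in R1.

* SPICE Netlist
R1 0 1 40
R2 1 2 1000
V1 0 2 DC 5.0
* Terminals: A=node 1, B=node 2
Nodal analysis, taking node 2 as the 0 V reference.
Source V1 fixes V_0 = 5 V.
KCL at each unknown node (sum of currents leaving = 0; resistances in Ω):
  Node 1: (V_1 - 5)/40 + (V_1 - 0)/1000 = 0
Collecting terms: 0.026 × V_1 = 0.125  =>  V_1 = 4.808 V
I_R1 = (V_0 - V_1)/R1 = (5 - 4.808)/40 = 0.004808 A
P_R1 = I_R1² × R1 = (0.004808)² × 40 = 0.0009246 W

Final answer: 0.0009246 W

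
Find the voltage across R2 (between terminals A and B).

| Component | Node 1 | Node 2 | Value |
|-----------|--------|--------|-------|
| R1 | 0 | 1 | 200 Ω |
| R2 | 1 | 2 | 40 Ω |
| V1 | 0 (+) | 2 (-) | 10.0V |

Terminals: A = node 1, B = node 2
R1 and R2 are in series across V1 (node 0 → node 1 → node 2), and the output A–B is taken across R2, so this is a voltage divider.
Series current: I = V1/(R1 + R2) = 10/(200 + 40) = 10/240 = 0.04167 A
V_R2 = I × R2 = V1 × R2/(R1 + R2) = 10 × 40/240 = 1.667 V

Final answer: 1.667 V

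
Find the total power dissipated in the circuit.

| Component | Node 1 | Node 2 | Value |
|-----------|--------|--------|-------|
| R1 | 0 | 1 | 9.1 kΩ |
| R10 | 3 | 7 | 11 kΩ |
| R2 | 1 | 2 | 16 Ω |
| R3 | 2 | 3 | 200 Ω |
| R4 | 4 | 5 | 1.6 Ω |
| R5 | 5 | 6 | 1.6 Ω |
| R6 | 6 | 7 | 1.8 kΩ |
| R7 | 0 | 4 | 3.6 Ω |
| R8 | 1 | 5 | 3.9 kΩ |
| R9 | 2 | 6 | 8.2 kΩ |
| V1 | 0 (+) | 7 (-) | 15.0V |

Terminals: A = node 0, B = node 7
Nodal analysis, taking node 7 as the 0 V reference.
Source V1 fixes V_0 = 15 V.
KCL at each unknown node (sum of currents leaving = 0; resistances in Ω):
  Node 1: (V_1 - 15)/9100 + (V_1 - V_2)/16 + (V_1 - V_5)/3900 = 0
  Node 2: (V_2 - V_1)/16 + (V_2 - V_3)/200 + (V_2 - V_6)/8200 = 0
  Node 3: (V_3 - V_2)/200 + (V_3 - 0)/11000 = 0
  Node 4: (V_4 - V_5)/1.6 + (V_4 - 15)/3.6 = 0
  Node 5: (V_5 - V_4)/1.6 + (V_5 - V_6)/1.6 + (V_5 - V_1)/3900 = 0
  Node 6: (V_6 - V_5)/1.6 + (V_6 - 0)/1800 + (V_6 - V_2)/8200 = 0
Collecting terms (coefficients in siemens):
  0.06287·V_1 - 0.0625·V_2 - 0.0002564·V_5 = 0.001648
  0.06762·V_2 - 0.0625·V_1 - 0.005·V_3 - 0.000122·V_6 = 0
  0.005091·V_3 - 0.005·V_2 = 0
  0.9028·V_4 - 0.625·V_5 = 4.167
  1.25·V_5 - 0.0002564·V_1 - 0.625·V_4 - 0.625·V_6 = 0
  0.6257·V_6 - 0.000122·V_2 - 0.625·V_5 = 0
Solving these 6 simultaneous equations (Gaussian elimination) gives:
  V_1 = 12.65 V, V_2 = 12.64 V, V_3 = 12.41 V, V_4 = 14.97 V
  V_5 = 14.95 V, V_6 = 14.94 V
Power in each resistor, P = (ΔV)²/R:
  P_R1 = (15 - 12.65)²/9100 = 0.0006059 W
  P_R2 = (12.65 - 12.64)²/16 = 0.0000115 W
  P_R3 = (12.64 - 12.41)²/200 = 0.0002547 W
  P_R4 = (14.97 - 14.95)²/1.6 = 0.0001345 W
  P_R5 = (14.95 - 14.94)²/1.6 = 0.0001178 W
  P_R6 = (14.94 - 0)²/1800 = 0.124 W
  P_R7 = (15 - 14.97)²/3.6 = 0.0003027 W
  P_R8 = (12.65 - 14.95)²/3900 = 0.001357 W
  P_R9 = (12.64 - 14.94)²/8200 = 0.0006453 W
  P_R10 = (12.41 - 0)²/11000 = 0.01401 W
P_total = P_R1 + P_R2 + P_R3 + P_R4 + P_R5 + P_R6 + P_R7 + P_R8 + P_R9 + P_R10 = 0.1414 W

Final answer: 0.1414 W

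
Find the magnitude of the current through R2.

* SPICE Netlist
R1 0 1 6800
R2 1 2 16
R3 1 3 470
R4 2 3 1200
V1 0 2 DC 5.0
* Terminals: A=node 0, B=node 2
Nodal analysis, taking node 2 as the 0 V reference.
Source V1 fixes V_0 = 5 V.
KCL at each unknown node (sum of currents leaving = 0; resistances in Ω):
  Node 1: (V_1 - 5)/6800 + (V_1 - 0)/16 + (V_1 - V_3)/470 = 0
  Node 3: (V_3 - V_1)/470 + (V_3 - 0)/1200 = 0
Collecting terms (coefficients in siemens):
  0.06477·V_1 - 0.002128·V_3 = 0.0007353
  0.002961·V_3 - 0.002128·V_1 = 0
Determinant D = (0.06477)(0.002961) - (-0.002128)(-0.002128) = 0.0001873
V_1 = [(0.0007353)(0.002961) - (-0.002128)(0)]/D = 0.01163 V
V_3 = [(0.06477)(0) - (0.0007353)(-0.002128)]/D = 0.008354 V
I_R2 = (V_1 - V_2)/R2 = (0.01163 - 0)/16 = 0.0007266 A
|I_R2| = 0.0007266 A

Final answer: |I_R2| = 0.0007266 A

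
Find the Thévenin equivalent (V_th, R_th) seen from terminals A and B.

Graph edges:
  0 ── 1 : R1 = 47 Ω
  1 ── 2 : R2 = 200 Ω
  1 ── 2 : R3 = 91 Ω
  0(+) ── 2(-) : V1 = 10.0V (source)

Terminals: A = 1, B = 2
Step 1 — V_th is the open-circuit voltage V_A - V_B (nothing connected across the terminals).
Nodal analysis, taking node 2 as the 0 V reference.
Source V1 fixes V_0 = 10 V.
KCL at each unknown node (sum of currents leaving = 0; resistances in Ω):
  Node 1: (V_1 - 10)/47 + (V_1 - 0)/200 + (V_1 - 0)/91 = 0
Collecting terms: 0.03727 × V_1 = 0.2128  =>  V_1 = 5.709 V
V_th = V_1 - V_2 = 5.709 - 0 = 5.709 V
Step 2 — R_th: zero the source — replace V1 by a short circuit (node 2 merges into node 0) — and find the resistance seen between A (node 1) and B (node 0).
Reduce the network between node 1 (A) and node 0 (B) by series/parallel combination:
  Rp1 = R1 ‖ R2 ‖ R3 (parallel, all between nodes 0 and 1) = 1/(1/47 + 1/200 + 1/91) = 26.83 Ω
R_th = 26.83 Ω

Final answer: V_th = 5.709 V, R_th = 26.83 Ω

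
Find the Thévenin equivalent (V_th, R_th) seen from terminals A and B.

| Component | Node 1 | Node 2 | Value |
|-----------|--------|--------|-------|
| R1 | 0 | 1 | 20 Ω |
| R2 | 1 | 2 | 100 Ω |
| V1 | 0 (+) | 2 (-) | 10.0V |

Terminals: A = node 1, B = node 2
Step 1 — V_th is the open-circuit voltage V_A - V_B (nothing connected across the terminals).
Nodal analysis, taking node 2 as the 0 V reference.
Source V1 fixes V_0 = 10 V.
KCL at each unknown node (sum of currents leaving = 0; resistances in Ω):
  Node 1: (V_1 - 10)/20 + (V_1 - 0)/100 = 0
Collecting terms: 0.06 × V_1 = 0.5  =>  V_1 = 8.333 V
V_th = V_1 - V_2 = 8.333 - 0 = 8.333 V
Step 2 — R_th: zero the source — replace V1 by a short circuit (node 2 merges into node 0) — and find the resistance seen between A (node 1) and B (node 0).
Reduce the network between node 1 (A) and node 0 (B) by series/parallel combination:
  Rp1 = R1 ‖ R2 (parallel, both between nodes 0 and 1) = 1/(1/20 + 1/100) = 16.67 Ω
R_th = 16.67 Ω

Final answer: V_th = 8.333 V, R_th = 16.67 Ω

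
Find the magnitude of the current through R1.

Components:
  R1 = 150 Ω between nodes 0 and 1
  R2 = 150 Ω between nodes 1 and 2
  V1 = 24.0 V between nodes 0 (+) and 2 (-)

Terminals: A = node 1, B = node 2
Nodal analysis, taking node 2 as the 0 V reference.
Source V1 fixes V_0 = 24 V.
KCL at each unknown node (sum of currents leaving = 0; resistances in Ω):
  Node 1: (V_1 - 24)/150 + (V_1 - 0)/150 = 0
Collecting terms: 0.01333 × V_1 = 0.16  =>  V_1 = 12 V
I_R1 = (V_0 - V_1)/R1 = (24 - 12)/150 = 0.08 A
|I_R1| = 0.08 A

Final answer: |I_R1| = 0.08 A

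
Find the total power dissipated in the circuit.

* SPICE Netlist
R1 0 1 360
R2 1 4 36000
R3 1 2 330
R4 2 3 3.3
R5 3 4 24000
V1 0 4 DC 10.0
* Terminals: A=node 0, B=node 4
Nodal analysis, taking node 4 as the 0 V reference.
Source V1 fixes V_0 = 10 V.
KCL at each unknown node (sum of currents leaving = 0; resistances in Ω):
  Node 1: (V_1 - 10)/360 + (V_1 - 0)/36000 + (V_1 - V_2)/330 = 0
  Node 2: (V_2 - V_1)/330 + (V_2 - V_3)/3.3 = 0
  Node 3: (V_3 - V_2)/3.3 + (V_3 - 0)/24000 = 0
Collecting terms (coefficients in siemens):
  0.005836·V_1 - 0.00303·V_2 = 0.02778
  0.3061·V_2 - 0.00303·V_1 - 0.303·V_3 = 0
  0.3031·V_3 - 0.303·V_2 = 0
Solving these 3 simultaneous equations (Gaussian elimination) gives:
  V_1 = 9.758 V, V_2 = 9.626 V, V_3 = 9.624 V
Power in each resistor, P = (ΔV)²/R:
  P_R1 = (10 - 9.758)²/360 = 0.0001626 W
  P_R2 = (9.758 - 0)²/36000 = 0.002645 W
  P_R3 = (9.758 - 9.626)²/330 = 0.00005307 W
  P_R4 = (9.626 - 9.624)²/3.3 = 0.0000005307 W
  P_R5 = (9.624 - 0)²/24000 = 0.00386 W
P_total = P_R1 + P_R2 + P_R3 + P_R4 + P_R5 = 0.006721 W

Final answer: 0.006721 W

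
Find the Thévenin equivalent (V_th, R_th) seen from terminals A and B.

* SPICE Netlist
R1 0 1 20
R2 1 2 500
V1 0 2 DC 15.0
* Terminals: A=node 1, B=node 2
Step 1 — V_th is the open-circuit voltage V_A - V_B (nothing connected across the terminals).
Nodal analysis, taking node 2 as the 0 V reference.
Source V1 fixes V_0 = 15 V.
KCL at each unknown node (sum of currents leaving = 0; resistances in Ω):
  Node 1: (V_1 - 15)/20 + (V_1 - 0)/500 = 0
Collecting terms: 0.052 × V_1 = 0.75  =>  V_1 = 14.42 V
V_th = V_1 - V_2 = 14.42 - 0 = 14.42 V
Step 2 — R_th: zero the source — replace V1 by a short circuit (node 2 merges into node 0) — and find the resistance seen between A (node 1) and B (node 0).
Reduce the network between node 1 (A) and node 0 (B) by series/parallel combination:
  Rp1 = R1 ‖ R2 (parallel, both between nodes 0 and 1) = 1/(1/20 + 1/500) = 19.23 Ω
R_th = 19.23 Ω

Final answer: V_th = 14.42 V, R_th = 19.23 Ω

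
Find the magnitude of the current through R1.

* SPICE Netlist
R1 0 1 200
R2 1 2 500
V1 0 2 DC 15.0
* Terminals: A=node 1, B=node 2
Nodal analysis, taking node 2 as the 0 V reference.
Source V1 fixes V_0 = 15 V.
KCL at each unknown node (sum of currents leaving = 0; resistances in Ω):
  Node 1: (V_1 - 15)/200 + (V_1 - 0)/500 = 0
Collecting terms: 0.007 × V_1 = 0.075  =>  V_1 = 10.71 V
I_R1 = (V_0 - V_1)/R1 = (15 - 10.71)/200 = 0.02143 A
|I_R1| = 0.02143 A

Final answer: |I_R1| = 0.02143 A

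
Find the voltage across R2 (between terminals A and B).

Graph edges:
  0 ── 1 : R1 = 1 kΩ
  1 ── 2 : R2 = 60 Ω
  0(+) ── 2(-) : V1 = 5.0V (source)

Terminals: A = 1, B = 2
R1 and R2 are in series across V1 (node 0 → node 1 → node 2), and the output A–B is taken across R2, so this is a voltage divider.
Series current: I = V1/(R1 + R2) = 5/(1000 + 60) = 5/1060 = 0.004717 A
V_R2 = I × R2 = V1 × R2/(R1 + R2) = 5 × 60/1060 = 0.283 V

Final answer: 0.283 V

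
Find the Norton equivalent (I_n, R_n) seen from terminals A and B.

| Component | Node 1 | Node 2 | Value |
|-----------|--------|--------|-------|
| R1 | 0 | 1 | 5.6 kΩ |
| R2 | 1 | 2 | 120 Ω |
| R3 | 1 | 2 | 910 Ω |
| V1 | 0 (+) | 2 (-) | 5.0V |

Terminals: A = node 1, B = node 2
Find the Thévenin equivalent first; then I_n = V_th/R_th and R_n = R_th.
Step 1 — V_th is the open-circuit voltage V_A - V_B (nothing connected across the terminals).
Nodal analysis, taking node 2 as the 0 V reference.
Source V1 fixes V_0 = 5 V.
KCL at each unknown node (sum of currents leaving = 0; resistances in Ω):
  Node 1: (V_1 - 5)/5600 + (V_1 - 0)/120 + (V_1 - 0)/910 = 0
Collecting terms: 0.009611 × V_1 = 0.0008929  =>  V_1 = 0.0929 V
V_th = V_1 - V_2 = 0.0929 - 0 = 0.0929 V
Step 2 — R_th: zero the source — replace V1 by a short circuit (node 2 merges into node 0) — and find the resistance seen between A (node 1) and B (node 0).
Reduce the network between node 1 (A) and node 0 (B) by series/parallel combination:
  Rp1 = R1 ‖ R2 ‖ R3 (parallel, all between nodes 0 and 1) = 1/(1/5600 + 1/120 + 1/910) = 104 Ω
R_th = 104 Ω
I_n = V_th/R_th = 0.0929/104 = 0.0008929 A, and R_n = R_th = 104 Ω

Final answer: I_n = 0.0008929 A, R_n = 104 Ω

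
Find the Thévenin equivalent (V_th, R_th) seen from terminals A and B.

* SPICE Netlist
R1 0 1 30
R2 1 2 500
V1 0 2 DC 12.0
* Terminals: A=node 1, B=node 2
Step 1 — V_th is the open-circuit voltage V_A - V_B (nothing connected across the terminals).
Nodal analysis, taking node 2 as the 0 V reference.
Source V1 fixes V_0 = 12 V.
KCL at each unknown node (sum of currents leaving = 0; resistances in Ω):
  Node 1: (V_1 - 12)/30 + (V_1 - 0)/500 = 0
Collecting terms: 0.03533 × V_1 = 0.4  =>  V_1 = 11.32 V
V_th = V_1 - V_2 = 11.32 - 0 = 11.32 V
Step 2 — R_th: zero the source — replace V1 by a short circuit (node 2 merges into node 0) — and find the resistance seen between A (node 1) and B (node 0).
Reduce the network between node 1 (A) and node 0 (B) by series/parallel combination:
  Rp1 = R1 ‖ R2 (parallel, both between nodes 0 and 1) = 1/(1/30 + 1/500) = 28.3 Ω
R_th = 28.3 Ω

Final answer: V_th = 11.32 V, R_th = 28.3 Ω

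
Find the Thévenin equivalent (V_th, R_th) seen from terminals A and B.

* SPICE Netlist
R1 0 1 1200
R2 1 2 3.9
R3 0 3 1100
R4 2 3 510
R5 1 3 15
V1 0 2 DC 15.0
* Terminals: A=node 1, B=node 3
Step 1 — V_th is the open-circuit voltage V_A - V_B (nothing connected across the terminals).
Nodal analysis, taking node 2 as the 0 V reference.
Source V1 fixes V_0 = 15 V.
KCL at each unknown node (sum of currents leaving = 0; resistances in Ω):
  Node 1: (V_1 - 15)/1200 + (V_1 - 0)/3.9 + (V_1 - V_3)/15 = 0
  Node 3: (V_3 - 15)/1100 + (V_3 - 0)/510 + (V_3 - V_1)/15 = 0
Collecting terms (coefficients in siemens):
  0.3239·V_1 - 0.06667·V_3 = 0.0125
  0.06954·V_3 - 0.06667·V_1 = 0.01364
Determinant D = (0.3239)(0.06954) - (-0.06667)(-0.06667) = 0.01808
V_1 = [(0.0125)(0.06954) - (-0.06667)(0.01364)]/D = 0.09836 V
V_3 = [(0.3239)(0.01364) - (0.0125)(-0.06667)]/D = 0.2904 V
V_th = V_1 - V_3 = 0.09836 - 0.2904 = -0.192 V
Step 2 — R_th: zero the source — replace V1 by a short circuit (node 2 merges into node 0) — and find the resistance seen between A (node 1) and B (node 3).
Reduce the network between node 1 (A) and node 3 (B) by series/parallel combination:
  Rp1 = R1 ‖ R2 (parallel, both between nodes 0 and 1) = 1/(1/1200 + 1/3.9) = 3.887 Ω
  Rp2 = R3 ‖ R4 (parallel, both between nodes 0 and 3) = 1/(1/1100 + 1/510) = 348.4 Ω
  Rs1 = Rp1 + Rp2 (series, joined only at node 0) = 3.887 + 348.4 = 352.3 Ω
  Rp3 = R5 ‖ Rs1 (parallel, both between nodes 1 and 3) = 1/(1/15 + 1/352.3) = 14.39 Ω
R_th = 14.39 Ω

Final answer: V_th = -0.192 V, R_th = 14.39 Ω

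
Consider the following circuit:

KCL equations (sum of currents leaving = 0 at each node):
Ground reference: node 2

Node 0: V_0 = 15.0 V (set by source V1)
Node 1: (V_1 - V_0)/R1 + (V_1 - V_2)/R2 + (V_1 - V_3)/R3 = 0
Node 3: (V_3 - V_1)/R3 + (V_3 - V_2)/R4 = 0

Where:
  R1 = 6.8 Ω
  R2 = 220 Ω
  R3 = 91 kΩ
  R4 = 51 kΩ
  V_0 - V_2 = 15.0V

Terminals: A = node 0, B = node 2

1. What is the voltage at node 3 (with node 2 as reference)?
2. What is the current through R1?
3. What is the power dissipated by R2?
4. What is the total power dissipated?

Nodal analysis, taking node 2 as the 0 V reference.
Source V1 fixes V_0 = 15 V.
KCL at each unknown node (sum of currents leaving = 0; resistances in Ω):
  Node 1: (V_1 - 15)/6.8 + (V_1 - 0)/220 + (V_1 - V_3)/91000 = 0
  Node 3: (V_3 - V_1)/91000 + (V_3 - 0)/51000 = 0
Collecting terms (coefficients in siemens):
  0.1516·V_1 - 0.00001099·V_3 = 2.206
  0.0000306·V_3 - 0.00001099·V_1 = 0
Determinant D = (0.1516)(0.0000306) - (-0.00001099)(-0.00001099) = 0.000004639
V_1 = [(2.206)(0.0000306) - (-0.00001099)(0)]/D = 14.55 V
V_3 = [(0.1516)(0) - (2.206)(-0.00001099)]/D = 5.226 V
Part 1:
  Read off the nodal solution: V_3 = 5.226 V
Part 2:
  I_R1 = (V_0 - V_1)/R1 = (15 - 14.55)/6.8 = 0.06624 A
  Magnitude: I_R1 = 0.06624 A
Part 3:
  I_R2 = (V_1 - V_2)/R2 = (14.55 - 0)/220 = 0.06613 A
  P_R2 = I_R2² × R2 = (0.06613)² × 220 = 0.9622 W
Part 4:
  Power in each resistor, P = (ΔV)²/R:
    P_R1 = (15 - 14.55)²/6.8 = 0.02983 W
    P_R2 = (14.55 - 0)²/220 = 0.9622 W
    P_R3 = (14.55 - 5.226)²/91000 = 0.0009554 W
    P_R4 = (0 - 5.226)²/51000 = 0.0005354 W
  P_total = P_R1 + P_R2 + P_R3 + P_R4 = 0.9936 W

Final answers:
1. V_3 = 5.226 V
2. I_R1 = 0.06624 A
3. P_R2 = 0.9622 W
4. P_total = 0.9936 W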